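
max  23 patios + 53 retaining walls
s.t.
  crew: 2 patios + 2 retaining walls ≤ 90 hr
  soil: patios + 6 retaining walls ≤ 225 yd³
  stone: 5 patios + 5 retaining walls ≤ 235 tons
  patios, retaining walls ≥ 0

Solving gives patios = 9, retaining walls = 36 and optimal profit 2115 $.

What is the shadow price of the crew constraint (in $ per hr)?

Check each constraint at x*: crew 90/90 (tight); soil 225/225 (tight); stone 225/235 (slack 10).
Slack constraints have shadow price 0 (complementary slackness).
Dual feasibility on the basic columns requires 2·y_crew + 1·y_soil = 23, 2·y_crew + 6·y_soil = 53.
This yields shadow prices y_crew = 8.5, y_soil = 6.
Shadow price of crew = 8.5.

8.5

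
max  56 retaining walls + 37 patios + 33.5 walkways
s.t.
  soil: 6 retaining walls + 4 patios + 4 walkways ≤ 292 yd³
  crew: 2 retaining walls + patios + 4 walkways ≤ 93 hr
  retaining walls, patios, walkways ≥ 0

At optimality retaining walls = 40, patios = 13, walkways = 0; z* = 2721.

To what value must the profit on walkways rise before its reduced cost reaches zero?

Check each constraint at x*: soil 292/292 (tight); crew 93/93 (tight).
The binding rows give the dual system: 6·y_soil + 2·y_crew = 56 and 4·y_soil + 1·y_crew = 37.
Solving: y_soil = 9, y_crew = 1.
walkways enters the basis when its profit ≥ yᵀa₃ = 9·4 + 1·4 = 40.

40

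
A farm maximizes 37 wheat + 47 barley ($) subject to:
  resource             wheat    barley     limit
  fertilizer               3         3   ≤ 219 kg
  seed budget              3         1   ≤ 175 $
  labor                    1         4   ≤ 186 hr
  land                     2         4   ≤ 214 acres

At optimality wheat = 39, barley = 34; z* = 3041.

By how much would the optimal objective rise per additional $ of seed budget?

Check each constraint at x*: fertilizer 219/219 (tight); seed budget 151/175 (slack 24); labor 175/186 (slack 11); land 214/214 (tight).
Slack constraints have shadow price 0 (complementary slackness).
From A_Bᵀ y = c: 3·y_fertilizer + 2·y_land = 37; 3·y_fertilizer + 4·y_land = 47.
This yields shadow prices y_fertilizer = 9, y_land = 5.
Shadow price of seed budget = 0.

0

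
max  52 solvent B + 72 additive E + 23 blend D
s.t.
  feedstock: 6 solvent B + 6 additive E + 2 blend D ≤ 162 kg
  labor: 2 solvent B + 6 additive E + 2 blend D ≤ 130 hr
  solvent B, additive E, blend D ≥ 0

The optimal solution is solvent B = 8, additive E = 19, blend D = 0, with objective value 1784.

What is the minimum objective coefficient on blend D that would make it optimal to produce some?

At the optimum: feedstock uses 162 of 162 (binding); labor uses 130 of 130 (binding).
The binding rows give the dual system: 6·y_feedstock + 2·y_labor = 52 and 6·y_feedstock + 6·y_labor = 72.
Solving: y_feedstock = 7, y_labor = 5.
blend D enters the basis when its profit ≥ yᵀa₃ = 7·2 + 5·2 = 24.

24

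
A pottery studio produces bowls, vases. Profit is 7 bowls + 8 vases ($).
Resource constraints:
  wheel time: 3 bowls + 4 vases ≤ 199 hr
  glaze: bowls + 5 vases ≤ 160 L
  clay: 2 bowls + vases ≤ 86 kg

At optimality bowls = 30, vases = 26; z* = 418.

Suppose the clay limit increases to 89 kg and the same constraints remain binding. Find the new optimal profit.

At the optimum: wheel time uses 194 of 199 (slack = 5); glaze uses 160 of 160 (binding); clay uses 86 of 86 (binding).
By complementary slackness, y = 0 for the non-binding constraint.
The binding rows give the dual system: 1·y_glaze + 2·y_clay = 7 and 5·y_glaze + 1·y_clay = 8.
Solving: y_glaze = 1, y_clay = 3.
Δz = y_clay·Δb = 3 × (3) = 9, so new z* = 418 + 9 = 427.

427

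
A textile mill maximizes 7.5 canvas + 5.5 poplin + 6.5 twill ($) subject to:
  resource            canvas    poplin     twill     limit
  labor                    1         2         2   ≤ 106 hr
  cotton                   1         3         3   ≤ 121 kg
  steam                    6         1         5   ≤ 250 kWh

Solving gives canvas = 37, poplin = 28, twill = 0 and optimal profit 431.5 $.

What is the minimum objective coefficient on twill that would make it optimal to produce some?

9.5

Check each constraint at x*: labor 93/106 (slack 13); cotton 121/121 (tight); steam 250/250 (tight).
Since labor is not tight, its dual is 0.
The binding rows give the dual system: 1·y_cotton + 6·y_steam = 7.5 and 3·y_cotton + 1·y_steam = 5.5.
Solving: y_cotton = 1.5, y_steam = 1.
twill enters the basis when its profit ≥ yᵀa₃ = 1.5·3 + 1·5 = 9.5.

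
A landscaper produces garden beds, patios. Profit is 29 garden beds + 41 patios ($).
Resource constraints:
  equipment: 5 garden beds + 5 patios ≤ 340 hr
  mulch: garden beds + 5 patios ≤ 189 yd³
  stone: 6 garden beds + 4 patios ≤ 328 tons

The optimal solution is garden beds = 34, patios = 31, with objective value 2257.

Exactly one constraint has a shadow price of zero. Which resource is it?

equipment: 325/340 (slack 15)
mulch: 189/189 (binding)
stone: 328/328 (binding)
By complementary slackness, a constraint with positive slack has shadow price 0 → equipment.

equipment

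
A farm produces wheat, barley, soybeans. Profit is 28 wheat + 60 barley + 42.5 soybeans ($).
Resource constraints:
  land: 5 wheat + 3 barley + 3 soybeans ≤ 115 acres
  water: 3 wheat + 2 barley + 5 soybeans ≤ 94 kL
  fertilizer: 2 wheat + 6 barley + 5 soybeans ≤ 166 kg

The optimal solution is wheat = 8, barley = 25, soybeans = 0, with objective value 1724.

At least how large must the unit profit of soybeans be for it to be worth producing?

Binding: land and fertilizer. Non-binding: water (20 unused).
Since water is not tight, its dual is 0.
The binding rows give the dual system: 5·y_land + 2·y_fertilizer = 28 and 3·y_land + 6·y_fertilizer = 60.
Solving: y_land = 2, y_fertilizer = 9.
soybeans enters the basis when its profit ≥ yᵀa₃ = 2·3 + 9·5 = 51.

51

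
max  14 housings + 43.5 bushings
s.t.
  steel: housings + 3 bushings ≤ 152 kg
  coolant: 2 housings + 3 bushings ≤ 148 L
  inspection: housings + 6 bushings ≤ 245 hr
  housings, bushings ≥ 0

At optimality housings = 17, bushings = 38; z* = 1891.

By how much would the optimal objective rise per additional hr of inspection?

At the optimum: steel uses 131 of 152 (slack = 21); coolant uses 148 of 148 (binding); inspection uses 245 of 245 (binding).
Slack constraints have shadow price 0 (complementary slackness).
The binding rows give the dual system: 2·y_coolant + 1·y_inspection = 14 and 3·y_coolant + 6·y_inspection = 43.5.
→ y_coolant = 4.5 and y_inspection = 5.
Shadow price of inspection = 5.

5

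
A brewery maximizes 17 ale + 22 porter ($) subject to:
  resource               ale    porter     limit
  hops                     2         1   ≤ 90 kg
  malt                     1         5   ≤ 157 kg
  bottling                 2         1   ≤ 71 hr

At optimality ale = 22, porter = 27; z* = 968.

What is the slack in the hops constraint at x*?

hops used = 2·22 + 1·27 = 71; slack = 90 − 71 = 19.

19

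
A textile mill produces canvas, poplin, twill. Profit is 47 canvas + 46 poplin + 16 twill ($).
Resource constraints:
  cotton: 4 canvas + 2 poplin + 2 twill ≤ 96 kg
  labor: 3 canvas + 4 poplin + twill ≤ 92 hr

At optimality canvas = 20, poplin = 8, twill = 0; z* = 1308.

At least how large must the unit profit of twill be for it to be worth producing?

Check each constraint at x*: cotton 96/96 (tight); labor 92/92 (tight).
From A_Bᵀ y = c: 4·y_cotton + 3·y_labor = 47; 2·y_cotton + 4·y_labor = 46.
Solving: y_cotton = 5, y_labor = 9.
twill enters the basis when its profit ≥ yᵀa₃ = 5·2 + 9·1 = 19.

19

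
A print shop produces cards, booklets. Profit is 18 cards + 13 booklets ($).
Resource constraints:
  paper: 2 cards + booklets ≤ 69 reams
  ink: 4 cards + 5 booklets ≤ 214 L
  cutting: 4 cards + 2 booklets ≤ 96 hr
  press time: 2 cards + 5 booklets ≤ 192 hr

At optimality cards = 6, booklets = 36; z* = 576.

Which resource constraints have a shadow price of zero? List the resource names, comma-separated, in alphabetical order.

ink, paper

paper: 48/69 (slack 21)
ink: 204/214 (slack 10)
cutting: 96/96 (binding)
press time: 192/192 (binding)
By complementary slackness, a constraint with positive slack has shadow price 0 → ink, paper.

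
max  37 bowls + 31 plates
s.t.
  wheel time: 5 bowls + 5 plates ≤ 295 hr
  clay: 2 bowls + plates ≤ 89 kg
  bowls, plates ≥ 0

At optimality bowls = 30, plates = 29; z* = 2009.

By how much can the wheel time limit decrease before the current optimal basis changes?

Binding constraints: wheel time, clay. The basis is B = [[5,5],[2,1]] with det -5.
Per unit decrease in wheel time, x* moves by d = (0.2, -0.4).
The basis stays optimal until plates reaches 0; allowable decrease = 72.5 hr.

72.5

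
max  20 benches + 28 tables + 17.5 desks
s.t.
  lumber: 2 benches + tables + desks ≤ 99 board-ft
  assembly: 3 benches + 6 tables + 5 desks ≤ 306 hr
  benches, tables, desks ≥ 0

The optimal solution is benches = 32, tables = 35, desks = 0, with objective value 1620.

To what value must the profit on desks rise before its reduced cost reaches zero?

At the optimum: lumber uses 99 of 99 (binding); assembly uses 306 of 306 (binding).
The binding rows give the dual system: 2·y_lumber + 3·y_assembly = 20 and 1·y_lumber + 6·y_assembly = 28.
Solving: y_lumber = 4, y_assembly = 4.
desks enters the basis when its profit ≥ yᵀa₃ = 4·1 + 4·5 = 24.

24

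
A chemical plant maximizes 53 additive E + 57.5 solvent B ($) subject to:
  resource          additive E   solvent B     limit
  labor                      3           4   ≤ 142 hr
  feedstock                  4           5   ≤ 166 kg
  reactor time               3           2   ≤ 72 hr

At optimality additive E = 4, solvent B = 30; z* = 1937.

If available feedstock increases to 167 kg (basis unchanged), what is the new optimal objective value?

1946.5

Binding: feedstock and reactor time. Non-binding: labor (10 unused).
By complementary slackness, y = 0 for the non-binding constraint.
Dual feasibility on the basic columns requires 4·y_feedstock + 3·y_reactor time = 53, 5·y_feedstock + 2·y_reactor time = 57.5.
This yields shadow prices y_feedstock = 9.5, y_reactor time = 5.
Δz = y_feedstock·Δb = 9.5 × (1) = 9.5, so new z* = 1937 + 9.5 = 1946.5.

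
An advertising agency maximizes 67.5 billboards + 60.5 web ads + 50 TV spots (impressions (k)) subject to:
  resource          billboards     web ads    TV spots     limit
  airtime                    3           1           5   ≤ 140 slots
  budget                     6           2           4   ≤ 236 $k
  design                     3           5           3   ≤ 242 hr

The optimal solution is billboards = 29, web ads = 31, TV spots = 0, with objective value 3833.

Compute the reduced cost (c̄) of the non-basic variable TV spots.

-4.5

Check each constraint at x*: airtime 118/140 (slack 22); budget 236/236 (tight); design 242/242 (tight).
By complementary slackness, y = 0 for the non-binding constraint.
Dual feasibility on the basic columns requires 6·y_budget + 3·y_design = 67.5, 2·y_budget + 5·y_design = 60.5.
This yields shadow prices y_budget = 6.5, y_design = 9.5.
Reduced cost of TV spots: c₃ − yᵀa₃ = 50 − (6.5·4 + 9.5·3) = 50 − 54.5 = -4.5.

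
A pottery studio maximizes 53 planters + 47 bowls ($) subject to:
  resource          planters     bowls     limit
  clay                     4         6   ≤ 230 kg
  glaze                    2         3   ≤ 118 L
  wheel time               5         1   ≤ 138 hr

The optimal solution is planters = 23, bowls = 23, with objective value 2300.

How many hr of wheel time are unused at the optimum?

wheel time used = 5·23 + 1·23 = 138; slack = 138 − 138 = 0.

0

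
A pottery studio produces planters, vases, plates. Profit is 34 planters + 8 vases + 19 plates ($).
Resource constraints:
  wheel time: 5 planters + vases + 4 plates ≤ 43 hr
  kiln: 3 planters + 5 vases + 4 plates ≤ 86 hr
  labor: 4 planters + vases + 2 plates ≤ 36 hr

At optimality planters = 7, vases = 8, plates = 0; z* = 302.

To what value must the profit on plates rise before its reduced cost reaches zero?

20

At the optimum: wheel time uses 43 of 43 (binding); kiln uses 61 of 86 (slack = 25); labor uses 36 of 36 (binding).
Slack constraints have shadow price 0 (complementary slackness).
From A_Bᵀ y = c: 5·y_wheel time + 4·y_labor = 34; 1·y_wheel time + 1·y_labor = 8.
This yields shadow prices y_wheel time = 2, y_labor = 6.
plates enters the basis when its profit ≥ yᵀa₃ = 2·4 + 6·2 = 20.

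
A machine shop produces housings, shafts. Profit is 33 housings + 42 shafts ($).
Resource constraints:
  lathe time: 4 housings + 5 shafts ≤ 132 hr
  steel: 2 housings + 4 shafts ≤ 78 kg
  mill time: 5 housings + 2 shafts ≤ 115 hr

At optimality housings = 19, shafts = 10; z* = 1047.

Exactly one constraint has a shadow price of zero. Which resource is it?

lathe time: 126/132 (slack 6)
steel: 78/78 (binding)
mill time: 115/115 (binding)
By complementary slackness, a constraint with positive slack has shadow price 0 → lathe time.

lathe time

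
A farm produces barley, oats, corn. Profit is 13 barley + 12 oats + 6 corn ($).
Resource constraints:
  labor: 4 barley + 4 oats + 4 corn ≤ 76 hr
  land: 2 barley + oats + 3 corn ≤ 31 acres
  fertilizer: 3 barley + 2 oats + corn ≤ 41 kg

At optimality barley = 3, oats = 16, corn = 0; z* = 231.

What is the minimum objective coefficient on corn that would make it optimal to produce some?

Binding: labor and fertilizer. Non-binding: land (9 unused).
Slack constraints have shadow price 0 (complementary slackness).
The binding rows give the dual system: 4·y_labor + 3·y_fertilizer = 13 and 4·y_labor + 2·y_fertilizer = 12.
This yields shadow prices y_labor = 2.5, y_fertilizer = 1.
corn enters the basis when its profit ≥ yᵀa₃ = 2.5·4 + 1·1 = 11.

11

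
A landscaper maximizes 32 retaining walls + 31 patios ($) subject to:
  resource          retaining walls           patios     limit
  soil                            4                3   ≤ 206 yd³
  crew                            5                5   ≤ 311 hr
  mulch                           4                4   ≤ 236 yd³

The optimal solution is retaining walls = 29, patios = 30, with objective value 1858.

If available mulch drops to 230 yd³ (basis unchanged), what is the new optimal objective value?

1816

At the optimum: soil uses 206 of 206 (binding); crew uses 295 of 311 (slack = 16); mulch uses 236 of 236 (binding).
Since crew is not tight, its dual is 0.
The binding rows give the dual system: 4·y_soil + 4·y_mulch = 32 and 3·y_soil + 4·y_mulch = 31.
→ y_soil = 1 and y_mulch = 7.
Δz = y_mulch·Δb = 7 × (-6) = -42, so new z* = 1858 − 42 = 1816.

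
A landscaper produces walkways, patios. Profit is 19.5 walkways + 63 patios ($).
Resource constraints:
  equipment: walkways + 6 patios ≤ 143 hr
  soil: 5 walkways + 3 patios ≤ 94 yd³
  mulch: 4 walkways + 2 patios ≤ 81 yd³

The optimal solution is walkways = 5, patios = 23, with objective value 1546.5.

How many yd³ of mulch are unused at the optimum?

15

mulch used = 4·5 + 2·23 = 66; slack = 81 − 66 = 15.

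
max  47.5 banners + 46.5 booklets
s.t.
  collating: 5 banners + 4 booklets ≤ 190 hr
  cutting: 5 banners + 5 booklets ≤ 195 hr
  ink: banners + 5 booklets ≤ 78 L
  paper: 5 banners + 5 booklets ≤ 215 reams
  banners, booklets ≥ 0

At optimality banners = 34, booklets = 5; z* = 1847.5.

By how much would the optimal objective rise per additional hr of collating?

Binding: collating and cutting. Non-binding: ink (19 unused), paper (20 unused).
By complementary slackness, y = 0 for the non-binding constraints.
The binding rows give the dual system: 5·y_collating + 5·y_cutting = 47.5 and 4·y_collating + 5·y_cutting = 46.5.
Solving: y_collating = 1, y_cutting = 8.5.
Shadow price of collating = 1.

1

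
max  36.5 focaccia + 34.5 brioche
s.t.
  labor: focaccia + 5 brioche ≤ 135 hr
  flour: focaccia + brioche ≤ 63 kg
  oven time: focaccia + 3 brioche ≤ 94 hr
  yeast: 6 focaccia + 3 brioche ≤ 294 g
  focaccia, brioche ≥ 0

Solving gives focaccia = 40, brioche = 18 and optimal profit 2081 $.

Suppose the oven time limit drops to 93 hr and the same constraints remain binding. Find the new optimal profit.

Binding: oven time and yeast. Non-binding: labor (5 unused), flour (5 unused).
By complementary slackness, y = 0 for the non-binding constraints.
The binding rows give the dual system: 1·y_oven time + 6·y_yeast = 36.5 and 3·y_oven time + 3·y_yeast = 34.5.
→ y_oven time = 6.5 and y_yeast = 5.
Δz = y_oven time·Δb = 6.5 × (-1) = -6.5, so new z* = 2081 − 6.5 = 2074.5.

2074.5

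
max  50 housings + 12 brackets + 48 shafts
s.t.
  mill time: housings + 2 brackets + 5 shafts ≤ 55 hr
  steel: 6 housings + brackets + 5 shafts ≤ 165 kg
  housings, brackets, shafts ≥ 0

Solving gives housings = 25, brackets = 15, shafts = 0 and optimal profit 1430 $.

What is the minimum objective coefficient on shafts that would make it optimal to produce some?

50

Both mill time and steel are binding at x*.
Dual feasibility on the basic columns requires 1·y_mill time + 6·y_steel = 50, 2·y_mill time + 1·y_steel = 12.
This yields shadow prices y_mill time = 2, y_steel = 8.
shafts enters the basis when its profit ≥ yᵀa₃ = 2·5 + 8·5 = 50.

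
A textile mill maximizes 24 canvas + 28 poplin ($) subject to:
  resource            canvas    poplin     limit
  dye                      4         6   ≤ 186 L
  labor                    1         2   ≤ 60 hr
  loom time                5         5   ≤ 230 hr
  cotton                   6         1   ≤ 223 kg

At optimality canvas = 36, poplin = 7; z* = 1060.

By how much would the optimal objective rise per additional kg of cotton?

At the optimum: dye uses 186 of 186 (binding); labor uses 50 of 60 (slack = 10); loom time uses 215 of 230 (slack = 15); cotton uses 223 of 223 (binding).
Slack constraints have shadow price 0 (complementary slackness).
Dual feasibility on the basic columns requires 4·y_dye + 6·y_cotton = 24, 6·y_dye + 1·y_cotton = 28.
This yields shadow prices y_dye = 4.5, y_cotton = 1.
Shadow price of cotton = 1.

1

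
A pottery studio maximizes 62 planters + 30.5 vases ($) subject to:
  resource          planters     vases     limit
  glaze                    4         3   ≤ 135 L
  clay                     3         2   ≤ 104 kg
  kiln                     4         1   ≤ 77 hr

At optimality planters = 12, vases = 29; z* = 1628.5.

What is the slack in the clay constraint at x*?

clay used = 3·12 + 2·29 = 94; slack = 104 − 94 = 10.

10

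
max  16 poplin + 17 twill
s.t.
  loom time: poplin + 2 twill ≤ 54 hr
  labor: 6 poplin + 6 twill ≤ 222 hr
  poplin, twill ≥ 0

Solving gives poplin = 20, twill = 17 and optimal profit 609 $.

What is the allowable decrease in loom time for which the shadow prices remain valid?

Binding constraints: loom time, labor. The basis is B = [[1,2],[6,6]] with det -6.
Per unit decrease in loom time, x* moves by d = (1, -1).
The basis stays optimal until twill reaches 0; allowable decrease = 17 hr.

17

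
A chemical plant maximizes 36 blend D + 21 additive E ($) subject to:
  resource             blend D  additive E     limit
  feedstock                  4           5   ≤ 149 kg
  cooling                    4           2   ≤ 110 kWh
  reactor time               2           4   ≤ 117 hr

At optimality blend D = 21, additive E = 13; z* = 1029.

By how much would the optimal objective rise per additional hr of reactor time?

0

Check each constraint at x*: feedstock 149/149 (tight); cooling 110/110 (tight); reactor time 94/117 (slack 23).
Since reactor time is not tight, its dual is 0.
Dual feasibility on the basic columns requires 4·y_feedstock + 4·y_cooling = 36, 5·y_feedstock + 2·y_cooling = 21.
→ y_feedstock = 1 and y_cooling = 8.
Shadow price of reactor time = 0.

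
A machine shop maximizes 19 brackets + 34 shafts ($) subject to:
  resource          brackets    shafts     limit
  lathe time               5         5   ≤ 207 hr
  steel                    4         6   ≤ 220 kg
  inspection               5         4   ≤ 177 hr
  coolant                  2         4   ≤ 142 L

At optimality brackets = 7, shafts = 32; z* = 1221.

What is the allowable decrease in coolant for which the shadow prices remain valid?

4

Binding constraints: steel, coolant. The basis is B = [[4,6],[2,4]] with det 4.
Per unit decrease in coolant, x* moves by d = (1.5, -1).
The basis stays optimal until inspection becomes binding; allowable decrease = 4 L.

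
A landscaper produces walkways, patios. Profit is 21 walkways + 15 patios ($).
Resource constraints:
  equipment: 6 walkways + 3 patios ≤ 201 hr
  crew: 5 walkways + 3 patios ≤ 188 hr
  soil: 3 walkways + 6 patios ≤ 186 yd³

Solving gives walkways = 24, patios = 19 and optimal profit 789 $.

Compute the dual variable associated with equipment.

3

At the optimum: equipment uses 201 of 201 (binding); crew uses 177 of 188 (slack = 11); soil uses 186 of 186 (binding).
Slack constraints have shadow price 0 (complementary slackness).
Dual feasibility on the basic columns requires 6·y_equipment + 3·y_soil = 21, 3·y_equipment + 6·y_soil = 15.
This yields shadow prices y_equipment = 3, y_soil = 1.
Shadow price of equipment = 3.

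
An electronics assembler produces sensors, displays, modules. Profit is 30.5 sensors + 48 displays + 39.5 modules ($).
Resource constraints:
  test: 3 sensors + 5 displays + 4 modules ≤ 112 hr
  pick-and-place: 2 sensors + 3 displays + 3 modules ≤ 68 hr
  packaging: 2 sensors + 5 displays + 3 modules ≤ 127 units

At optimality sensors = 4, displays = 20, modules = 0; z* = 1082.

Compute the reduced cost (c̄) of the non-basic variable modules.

-4

At the optimum: test uses 112 of 112 (binding); pick-and-place uses 68 of 68 (binding); packaging uses 108 of 127 (slack = 19).
By complementary slackness, y = 0 for the non-binding constraint.
Dual feasibility on the basic columns requires 3·y_test + 2·y_pick-and-place = 30.5, 5·y_test + 3·y_pick-and-place = 48.
Solving: y_test = 4.5, y_pick-and-place = 8.5.
Reduced cost of modules: c₃ − yᵀa₃ = 39.5 − (4.5·4 + 8.5·3) = 39.5 − 43.5 = -4.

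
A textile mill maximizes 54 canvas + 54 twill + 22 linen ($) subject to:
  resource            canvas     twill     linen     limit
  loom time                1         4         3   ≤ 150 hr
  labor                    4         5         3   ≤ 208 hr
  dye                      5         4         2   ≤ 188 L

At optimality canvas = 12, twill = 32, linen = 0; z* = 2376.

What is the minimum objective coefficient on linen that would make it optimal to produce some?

At the optimum: loom time uses 140 of 150 (slack = 10); labor uses 208 of 208 (binding); dye uses 188 of 188 (binding).
By complementary slackness, y = 0 for the non-binding constraint.
The binding rows give the dual system: 4·y_labor + 5·y_dye = 54 and 5·y_labor + 4·y_dye = 54.
→ y_labor = 6 and y_dye = 6.
linen enters the basis when its profit ≥ yᵀa₃ = 6·3 + 6·2 = 30.

30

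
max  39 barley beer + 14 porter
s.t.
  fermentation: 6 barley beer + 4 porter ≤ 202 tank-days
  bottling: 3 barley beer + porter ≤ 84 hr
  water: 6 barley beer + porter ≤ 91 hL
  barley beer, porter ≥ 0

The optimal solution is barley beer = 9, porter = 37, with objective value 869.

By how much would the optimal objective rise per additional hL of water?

Binding: fermentation and water. Non-binding: bottling (20 unused).
Slack constraints have shadow price 0 (complementary slackness).
The binding rows give the dual system: 6·y_fermentation + 6·y_water = 39 and 4·y_fermentation + 1·y_water = 14.
→ y_fermentation = 2.5 and y_water = 4.
Shadow price of water = 4.

4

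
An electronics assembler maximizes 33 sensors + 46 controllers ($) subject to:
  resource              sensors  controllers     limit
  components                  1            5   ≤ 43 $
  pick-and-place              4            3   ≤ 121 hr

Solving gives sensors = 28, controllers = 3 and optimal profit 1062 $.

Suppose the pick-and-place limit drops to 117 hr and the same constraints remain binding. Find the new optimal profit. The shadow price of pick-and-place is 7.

Δb = -4, so new z* = 1062 + (7)·(-4) = 1062 − 28 = 1034.

1034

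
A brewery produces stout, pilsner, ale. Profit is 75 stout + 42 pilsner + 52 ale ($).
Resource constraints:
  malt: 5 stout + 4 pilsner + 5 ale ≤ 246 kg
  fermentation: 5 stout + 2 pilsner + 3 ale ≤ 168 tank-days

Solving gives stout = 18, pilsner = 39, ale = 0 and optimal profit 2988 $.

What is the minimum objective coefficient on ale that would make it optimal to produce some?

57

Check each constraint at x*: malt 246/246 (tight); fermentation 168/168 (tight).
Dual feasibility on the basic columns requires 5·y_malt + 5·y_fermentation = 75, 4·y_malt + 2·y_fermentation = 42.
This yields shadow prices y_malt = 6, y_fermentation = 9.
ale enters the basis when its profit ≥ yᵀa₃ = 6·5 + 9·3 = 57.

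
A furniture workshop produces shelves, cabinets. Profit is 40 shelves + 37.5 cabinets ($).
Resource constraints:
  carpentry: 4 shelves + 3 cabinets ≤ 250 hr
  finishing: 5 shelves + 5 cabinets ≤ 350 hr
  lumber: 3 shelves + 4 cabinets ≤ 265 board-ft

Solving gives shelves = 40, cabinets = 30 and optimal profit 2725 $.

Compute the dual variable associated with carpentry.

2.5

Binding: carpentry and finishing. Non-binding: lumber (25 unused).
Slack constraints have shadow price 0 (complementary slackness).
From A_Bᵀ y = c: 4·y_carpentry + 5·y_finishing = 40; 3·y_carpentry + 5·y_finishing = 37.5.
Solving: y_carpentry = 2.5, y_finishing = 6.
Shadow price of carpentry = 2.5.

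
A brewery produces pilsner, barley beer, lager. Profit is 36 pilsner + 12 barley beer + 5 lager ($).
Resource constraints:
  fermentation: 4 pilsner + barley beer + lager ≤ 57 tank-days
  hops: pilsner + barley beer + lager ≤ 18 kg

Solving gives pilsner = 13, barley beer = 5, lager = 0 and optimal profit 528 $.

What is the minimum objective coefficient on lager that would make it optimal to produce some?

Check each constraint at x*: fermentation 57/57 (tight); hops 18/18 (tight).
The binding rows give the dual system: 4·y_fermentation + 1·y_hops = 36 and 1·y_fermentation + 1·y_hops = 12.
This yields shadow prices y_fermentation = 8, y_hops = 4.
lager enters the basis when its profit ≥ yᵀa₃ = 8·1 + 4·1 = 12.

12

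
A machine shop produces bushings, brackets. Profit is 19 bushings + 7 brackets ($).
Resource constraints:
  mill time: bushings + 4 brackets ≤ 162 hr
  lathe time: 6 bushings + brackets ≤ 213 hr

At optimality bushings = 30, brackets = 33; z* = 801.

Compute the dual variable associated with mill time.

1

Check each constraint at x*: mill time 162/162 (tight); lathe time 213/213 (tight).
From A_Bᵀ y = c: 1·y_mill time + 6·y_lathe time = 19; 4·y_mill time + 1·y_lathe time = 7.
This yields shadow prices y_mill time = 1, y_lathe time = 3.
Shadow price of mill time = 1.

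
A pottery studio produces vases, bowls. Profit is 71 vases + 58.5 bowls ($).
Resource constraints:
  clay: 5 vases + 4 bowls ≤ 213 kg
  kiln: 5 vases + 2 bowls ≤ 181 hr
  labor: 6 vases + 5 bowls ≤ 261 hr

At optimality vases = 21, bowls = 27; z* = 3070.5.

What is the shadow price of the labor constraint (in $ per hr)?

At the optimum: clay uses 213 of 213 (binding); kiln uses 159 of 181 (slack = 22); labor uses 261 of 261 (binding).
Since kiln is not tight, its dual is 0.
The binding rows give the dual system: 5·y_clay + 6·y_labor = 71 and 4·y_clay + 5·y_labor = 58.5.
Solving: y_clay = 4, y_labor = 8.5.
Shadow price of labor = 8.5.

8.5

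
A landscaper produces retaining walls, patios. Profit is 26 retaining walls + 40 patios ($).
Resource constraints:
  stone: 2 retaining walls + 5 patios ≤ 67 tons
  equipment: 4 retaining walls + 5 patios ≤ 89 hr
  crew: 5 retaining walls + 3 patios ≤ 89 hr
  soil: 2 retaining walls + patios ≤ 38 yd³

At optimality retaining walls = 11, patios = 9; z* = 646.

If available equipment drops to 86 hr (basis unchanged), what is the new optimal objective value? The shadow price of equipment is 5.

631

Δb = -3, so new z* = 646 + (5)·(-3) = 646 − 15 = 631.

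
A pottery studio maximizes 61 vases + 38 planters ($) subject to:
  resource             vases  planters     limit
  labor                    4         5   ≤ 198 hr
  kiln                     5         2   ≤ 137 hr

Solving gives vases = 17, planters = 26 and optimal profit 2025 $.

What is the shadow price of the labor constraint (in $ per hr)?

At the optimum: labor uses 198 of 198 (binding); kiln uses 137 of 137 (binding).
The binding rows give the dual system: 4·y_labor + 5·y_kiln = 61 and 5·y_labor + 2·y_kiln = 38.
→ y_labor = 4 and y_kiln = 9.
Shadow price of labor = 4.

4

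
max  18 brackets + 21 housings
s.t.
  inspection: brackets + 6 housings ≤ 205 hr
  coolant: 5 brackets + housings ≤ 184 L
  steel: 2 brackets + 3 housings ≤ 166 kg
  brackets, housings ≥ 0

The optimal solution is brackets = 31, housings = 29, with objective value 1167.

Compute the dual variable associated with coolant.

3

Check each constraint at x*: inspection 205/205 (tight); coolant 184/184 (tight); steel 149/166 (slack 17).
Since steel is not tight, its dual is 0.
From A_Bᵀ y = c: 1·y_inspection + 5·y_coolant = 18; 6·y_inspection + 1·y_coolant = 21.
→ y_inspection = 3 and y_coolant = 3.
Shadow price of coolant = 3.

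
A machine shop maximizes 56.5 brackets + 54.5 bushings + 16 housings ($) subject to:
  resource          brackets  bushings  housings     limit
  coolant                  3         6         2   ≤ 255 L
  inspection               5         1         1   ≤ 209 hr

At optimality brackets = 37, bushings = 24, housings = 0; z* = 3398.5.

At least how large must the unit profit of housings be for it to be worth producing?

At the optimum: coolant uses 255 of 255 (binding); inspection uses 209 of 209 (binding).
Dual feasibility on the basic columns requires 3·y_coolant + 5·y_inspection = 56.5, 6·y_coolant + 1·y_inspection = 54.5.
→ y_coolant = 8 and y_inspection = 6.5.
housings enters the basis when its profit ≥ yᵀa₃ = 8·2 + 6.5·1 = 22.5.

22.5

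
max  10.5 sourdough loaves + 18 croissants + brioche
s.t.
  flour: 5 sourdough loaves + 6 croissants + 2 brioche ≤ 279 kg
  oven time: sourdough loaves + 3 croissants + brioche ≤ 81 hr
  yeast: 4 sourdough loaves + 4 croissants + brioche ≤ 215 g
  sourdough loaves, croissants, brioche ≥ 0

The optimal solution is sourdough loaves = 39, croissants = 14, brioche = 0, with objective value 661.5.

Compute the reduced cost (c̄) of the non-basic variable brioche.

Binding: flour and oven time. Non-binding: yeast (3 unused).
By complementary slackness, y = 0 for the non-binding constraint.
Dual feasibility on the basic columns requires 5·y_flour + 1·y_oven time = 10.5, 6·y_flour + 3·y_oven time = 18.
Solving: y_flour = 1.5, y_oven time = 3.
Reduced cost of brioche: c₃ − yᵀa₃ = 1 − (1.5·2 + 3·1) = 1 − 6 = -5.

-5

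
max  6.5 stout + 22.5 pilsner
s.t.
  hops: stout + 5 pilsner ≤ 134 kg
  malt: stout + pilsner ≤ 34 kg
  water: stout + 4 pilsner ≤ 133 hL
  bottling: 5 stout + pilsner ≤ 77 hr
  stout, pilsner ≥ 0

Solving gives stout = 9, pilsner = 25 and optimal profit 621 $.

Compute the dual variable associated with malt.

At the optimum: hops uses 134 of 134 (binding); malt uses 34 of 34 (binding); water uses 109 of 133 (slack = 24); bottling uses 70 of 77 (slack = 7).
By complementary slackness, y = 0 for the non-binding constraints.
From A_Bᵀ y = c: 1·y_hops + 1·y_malt = 6.5; 5·y_hops + 1·y_malt = 22.5.
Solving: y_hops = 4, y_malt = 2.5.
Shadow price of malt = 2.5.

2.5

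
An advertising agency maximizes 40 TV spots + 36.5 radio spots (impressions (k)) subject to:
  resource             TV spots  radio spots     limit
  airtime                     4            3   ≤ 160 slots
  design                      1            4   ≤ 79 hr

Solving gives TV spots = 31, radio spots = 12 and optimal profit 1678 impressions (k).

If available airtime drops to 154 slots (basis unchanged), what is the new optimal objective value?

1621

Both airtime and design are binding at x*.
The binding rows give the dual system: 4·y_airtime + 1·y_design = 40 and 3·y_airtime + 4·y_design = 36.5.
This yields shadow prices y_airtime = 9.5, y_design = 2.
Δz = y_airtime·Δb = 9.5 × (-6) = -57, so new z* = 1678 − 57 = 1621.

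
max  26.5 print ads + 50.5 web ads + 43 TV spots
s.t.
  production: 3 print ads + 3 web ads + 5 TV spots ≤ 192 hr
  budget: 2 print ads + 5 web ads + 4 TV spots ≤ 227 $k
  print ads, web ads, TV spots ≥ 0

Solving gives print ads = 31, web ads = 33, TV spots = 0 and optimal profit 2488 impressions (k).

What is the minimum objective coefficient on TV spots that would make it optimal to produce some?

Check each constraint at x*: production 192/192 (tight); budget 227/227 (tight).
The binding rows give the dual system: 3·y_production + 2·y_budget = 26.5 and 3·y_production + 5·y_budget = 50.5.
→ y_production = 3.5 and y_budget = 8.
TV spots enters the basis when its profit ≥ yᵀa₃ = 3.5·5 + 8·4 = 49.5.

49.5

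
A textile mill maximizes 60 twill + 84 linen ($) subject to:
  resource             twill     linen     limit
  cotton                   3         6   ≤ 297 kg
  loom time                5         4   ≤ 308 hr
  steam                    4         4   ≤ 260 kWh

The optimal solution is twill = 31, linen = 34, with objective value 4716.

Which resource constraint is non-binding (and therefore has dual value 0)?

cotton: 297/297 (binding)
loom time: 291/308 (slack 17)
steam: 260/260 (binding)
By complementary slackness, a constraint with positive slack has shadow price 0 → loom time.

loom time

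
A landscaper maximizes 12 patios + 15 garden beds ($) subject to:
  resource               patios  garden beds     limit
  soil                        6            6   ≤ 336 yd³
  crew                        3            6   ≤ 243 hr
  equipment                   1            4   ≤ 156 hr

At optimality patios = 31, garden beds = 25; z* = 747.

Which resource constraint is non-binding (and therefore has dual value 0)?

equipment

soil: 336/336 (binding)
crew: 243/243 (binding)
equipment: 131/156 (slack 25)
By complementary slackness, a constraint with positive slack has shadow price 0 → equipment.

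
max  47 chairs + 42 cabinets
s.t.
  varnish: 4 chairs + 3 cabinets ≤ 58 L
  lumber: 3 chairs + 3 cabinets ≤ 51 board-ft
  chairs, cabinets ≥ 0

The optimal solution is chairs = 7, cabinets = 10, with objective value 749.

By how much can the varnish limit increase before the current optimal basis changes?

10

Binding constraints: varnish, lumber. The basis is B = [[4,3],[3,3]] with det 3.
Per unit increase in varnish, x* moves by d = (1, -1).
The basis stays optimal until cabinets reaches 0; allowable increase = 10 L.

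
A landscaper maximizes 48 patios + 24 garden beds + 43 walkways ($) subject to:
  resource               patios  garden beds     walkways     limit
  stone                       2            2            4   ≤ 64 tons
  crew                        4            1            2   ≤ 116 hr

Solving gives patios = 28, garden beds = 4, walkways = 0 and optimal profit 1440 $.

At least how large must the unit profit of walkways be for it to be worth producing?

Both stone and crew are binding at x*.
From A_Bᵀ y = c: 2·y_stone + 4·y_crew = 48; 2·y_stone + 1·y_crew = 24.
Solving: y_stone = 8, y_crew = 8.
walkways enters the basis when its profit ≥ yᵀa₃ = 8·4 + 8·2 = 48.

48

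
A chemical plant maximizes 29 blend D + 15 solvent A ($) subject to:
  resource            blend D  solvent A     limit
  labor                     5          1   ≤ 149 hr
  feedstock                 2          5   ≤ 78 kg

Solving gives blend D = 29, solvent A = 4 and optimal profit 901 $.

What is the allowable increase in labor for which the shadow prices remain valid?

Binding constraints: labor, feedstock. The basis is B = [[5,1],[2,5]] with det 23.
Per unit increase in labor, x* moves by d = (0.2174, -0.087).
The basis stays optimal until solvent A reaches 0; allowable increase = 46 hr.

46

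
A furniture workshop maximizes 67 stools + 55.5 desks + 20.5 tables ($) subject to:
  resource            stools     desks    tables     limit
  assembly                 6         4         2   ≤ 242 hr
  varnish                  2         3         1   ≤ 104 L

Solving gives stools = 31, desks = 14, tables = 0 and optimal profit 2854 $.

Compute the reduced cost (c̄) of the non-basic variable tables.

-4

At the optimum: assembly uses 242 of 242 (binding); varnish uses 104 of 104 (binding).
From A_Bᵀ y = c: 6·y_assembly + 2·y_varnish = 67; 4·y_assembly + 3·y_varnish = 55.5.
This yields shadow prices y_assembly = 9, y_varnish = 6.5.
Reduced cost of tables: c₃ − yᵀa₃ = 20.5 − (9·2 + 6.5·1) = 20.5 − 24.5 = -4.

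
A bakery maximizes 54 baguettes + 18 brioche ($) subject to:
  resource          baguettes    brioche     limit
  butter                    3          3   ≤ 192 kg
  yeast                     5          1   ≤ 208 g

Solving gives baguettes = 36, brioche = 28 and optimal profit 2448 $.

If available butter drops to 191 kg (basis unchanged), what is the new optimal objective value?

Check each constraint at x*: butter 192/192 (tight); yeast 208/208 (tight).
From A_Bᵀ y = c: 3·y_butter + 5·y_yeast = 54; 3·y_butter + 1·y_yeast = 18.
→ y_butter = 3 and y_yeast = 9.
Δz = y_butter·Δb = 3 × (-1) = -3, so new z* = 2448 − 3 = 2445.

2445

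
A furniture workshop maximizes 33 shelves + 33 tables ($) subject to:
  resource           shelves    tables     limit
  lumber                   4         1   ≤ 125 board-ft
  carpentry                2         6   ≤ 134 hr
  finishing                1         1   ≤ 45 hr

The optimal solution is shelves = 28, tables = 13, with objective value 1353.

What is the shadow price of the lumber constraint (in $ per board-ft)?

Check each constraint at x*: lumber 125/125 (tight); carpentry 134/134 (tight); finishing 41/45 (slack 4).
By complementary slackness, y = 0 for the non-binding constraint.
The binding rows give the dual system: 4·y_lumber + 2·y_carpentry = 33 and 1·y_lumber + 6·y_carpentry = 33.
Solving: y_lumber = 6, y_carpentry = 4.5.
Shadow price of lumber = 6.

6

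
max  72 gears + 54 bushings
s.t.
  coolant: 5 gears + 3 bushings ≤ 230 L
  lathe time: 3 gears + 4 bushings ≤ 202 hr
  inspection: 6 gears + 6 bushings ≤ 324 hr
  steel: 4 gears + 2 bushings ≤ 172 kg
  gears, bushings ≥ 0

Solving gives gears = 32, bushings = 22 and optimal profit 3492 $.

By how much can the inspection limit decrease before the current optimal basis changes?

66

Binding constraints: inspection, steel. The basis is B = [[6,6],[4,2]] with det -12.
Per unit decrease in inspection, x* moves by d = (0.1667, -0.3333).
The basis stays optimal until bushings reaches 0; allowable decrease = 66 hr.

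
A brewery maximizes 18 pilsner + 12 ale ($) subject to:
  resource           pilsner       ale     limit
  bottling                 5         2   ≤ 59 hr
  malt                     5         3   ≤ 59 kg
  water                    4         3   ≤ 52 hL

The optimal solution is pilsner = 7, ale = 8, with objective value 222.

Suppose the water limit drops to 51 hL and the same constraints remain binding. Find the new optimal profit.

220

Binding: malt and water. Non-binding: bottling (8 unused).
Since bottling is not tight, its dual is 0.
From A_Bᵀ y = c: 5·y_malt + 4·y_water = 18; 3·y_malt + 3·y_water = 12.
This yields shadow prices y_malt = 2, y_water = 2.
Δz = y_water·Δb = 2 × (-1) = -2, so new z* = 222 − 2 = 220.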